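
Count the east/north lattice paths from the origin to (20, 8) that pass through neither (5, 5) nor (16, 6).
Number of paths = 1828638

Inclusion–exclusion. Total paths: C(28, 20) = 3108105. Through P₁: C(10, 5)·C(18, 15) = 205632. Through P₂: C(22, 16)·C(6, 4) = 1119195. Since P₁ is strictly southwest of P₂, a monotone path through both must visit P₁ then P₂; paths through both = C(10, 5)·C(12, 11)·C(6, 4) = 45360. Avoid both = 3108105 − 205632 − 1119195 + 45360 = 1828638.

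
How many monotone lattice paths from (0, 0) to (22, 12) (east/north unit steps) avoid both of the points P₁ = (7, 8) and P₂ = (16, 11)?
Number of paths = 442056615

Inclusion–exclusion. Total paths: C(34, 22) = 548354040. Through P₁: C(15, 7)·C(19, 15) = 24942060. Through P₂: C(27, 16)·C(7, 6) = 91265265. Since P₁ is strictly southwest of P₂, a monotone path through both must visit P₁ then P₂; paths through both = C(15, 7)·C(12, 9)·C(7, 6) = 9909900. Avoid both = 548354040 − 24942060 − 91265265 + 9909900 = 442056615.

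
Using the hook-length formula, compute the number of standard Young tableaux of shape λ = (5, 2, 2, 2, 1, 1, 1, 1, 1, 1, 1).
# SYT of shape (5, 2, 2, 2, 1, 1, 1, 1, 1, 1, 1) = 339456

Hook-length formula: f^λ = n! / Π hook(c), product over all cells c of the Young diagram. For λ = (5, 2, 2, 2, 1, 1, 1, 1, 1, 1, 1), n = 18 boxes. Hook lengths by row (left-to-right, top-to-bottom): [15, 7, 3, 2, 1]; [11, 3]; [10, 2]; [9, 1]; [7]; [6]; [5]; [4]; [3]; [2]; [1]. Product of hooks = 18860688000. So f^λ = 18! / 18860688000 = 6402373705728000 / 18860688000 = 339456.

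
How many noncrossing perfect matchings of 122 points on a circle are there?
C_61 = 6182127958584855650487080847216336

These noncrossing handshakes are counted by the Catalan number C_n = (1/(n + 1)) · C(2n, n). For n = 61: C_61 = (1/62) · C(122, 61) = 383291933432261050330199012527412832/62 = 6182127958584855650487080847216336.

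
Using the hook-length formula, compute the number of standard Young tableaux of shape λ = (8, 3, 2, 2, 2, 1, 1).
# SYT of shape (8, 3, 2, 2, 2, 1, 1) = 16325712

Hook-length formula: f^λ = n! / Π hook(c), product over all cells c of the Young diagram. For λ = (8, 3, 2, 2, 2, 1, 1), n = 19 boxes. Hook lengths by row (left-to-right, top-to-bottom): [14, 11, 7, 5, 4, 3, 2, 1]; [8, 5, 1]; [6, 3]; [5, 2]; [4, 1]; [2]; [1]. Product of hooks = 7451136000. So f^λ = 19! / 7451136000 = 121645100408832000 / 7451136000 = 16325712.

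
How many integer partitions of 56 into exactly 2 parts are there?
p(56, 2 parts) = 28

Partitions of n into exactly k parts are in bijection with partitions of n − k into at most k parts (subtract 1 from each part). So p(56, exactly 2) = p(54, parts ≤ 2). Computing via the recurrence p(m, j) = p(m, j−1) + p(m−j, j) gives 28.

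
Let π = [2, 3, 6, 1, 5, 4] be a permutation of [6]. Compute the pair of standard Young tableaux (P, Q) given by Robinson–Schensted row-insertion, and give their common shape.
P = [1, 3, 4] / [2, 5] / [6];  Q = [1, 2, 3] / [4, 5] / [6];  common shape = (3, 2, 1)

Row-insert the values π_1, π_2, … into P one at a time, bumping the leftmost entry strictly greater than the inserted value down to the next row. The recording tableau Q records, in position (i, j), the step at which that cell was added to P.
  Insert 2 (step 1): P = [2];  Q = [1]
  Insert 3 (step 2): P = [2, 3];  Q = [1, 2]
  Insert 6 (step 3): P = [2, 3, 6];  Q = [1, 2, 3]
  Insert 1 (step 4): P = [1, 3, 6] / [2];  Q = [1, 2, 3] / [4]
  Insert 5 (step 5): P = [1, 3, 5] / [2, 6];  Q = [1, 2, 3] / [4, 5]
  Insert 4 (step 6): P = [1, 3, 4] / [2, 5] / [6];  Q = [1, 2, 3] / [4, 5] / [6]
Final shape: (3, 2, 1).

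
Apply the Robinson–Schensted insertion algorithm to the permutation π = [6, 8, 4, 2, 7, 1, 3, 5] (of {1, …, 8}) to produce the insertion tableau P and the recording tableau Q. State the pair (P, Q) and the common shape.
P = [1, 3, 5] / [2, 7] / [4, 8] / [6];  Q = [1, 2, 8] / [3, 5] / [4, 7] / [6];  common shape = (3, 2, 2, 1)

Row-insert the values π_1, π_2, … into P one at a time, bumping the leftmost entry strictly greater than the inserted value down to the next row. The recording tableau Q records, in position (i, j), the step at which that cell was added to P.
  Insert 6 (step 1): P = [6];  Q = [1]
  Insert 8 (step 2): P = [6, 8];  Q = [1, 2]
  Insert 4 (step 3): P = [4, 8] / [6];  Q = [1, 2] / [3]
  Insert 2 (step 4): P = [2, 8] / [4] / [6];  Q = [1, 2] / [3] / [4]
  Insert 7 (step 5): P = [2, 7] / [4, 8] / [6];  Q = [1, 2] / [3, 5] / [4]
  Insert 1 (step 6): P = [1, 7] / [2, 8] / [4] / [6];  Q = [1, 2] / [3, 5] / [4] / [6]
  Insert 3 (step 7): P = [1, 3] / [2, 7] / [4, 8] / [6];  Q = [1, 2] / [3, 5] / [4, 7] / [6]
  Insert 5 (step 8): P = [1, 3, 5] / [2, 7] / [4, 8] / [6];  Q = [1, 2, 8] / [3, 5] / [4, 7] / [6]
Final shape: (3, 2, 2, 1).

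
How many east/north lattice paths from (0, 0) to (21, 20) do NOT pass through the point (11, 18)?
Number of paths = 266845516080

Total paths from (0, 0) to (21, 20): C(41, 21) = 269128937220. Paths through (11, 18): (paths (0, 0) → (11, 18)) × (paths (11, 18) → (21, 20)) = C(29, 11) · C(12, 10) = 34597290 · 66 = 2283421140. Avoidance count = 269128937220 − 2283421140 = 266845516080.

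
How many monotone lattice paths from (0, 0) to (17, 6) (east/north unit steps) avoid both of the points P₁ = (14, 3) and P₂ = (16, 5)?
Number of paths = 54809

Inclusion–exclusion. Total paths: C(23, 17) = 100947. Through P₁: C(17, 14)·C(6, 3) = 13600. Through P₂: C(21, 16)·C(2, 1) = 40698. Since P₁ is strictly southwest of P₂, a monotone path through both must visit P₁ then P₂; paths through both = C(17, 14)·C(4, 2)·C(2, 1) = 8160. Avoid both = 100947 − 13600 − 40698 + 8160 = 54809.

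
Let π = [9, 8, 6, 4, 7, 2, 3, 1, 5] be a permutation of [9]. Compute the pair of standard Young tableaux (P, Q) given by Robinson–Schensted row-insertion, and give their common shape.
P = [1, 3, 5] / [2, 7] / [4] / [6] / [8] / [9];  Q = [1, 5, 9] / [2, 7] / [3] / [4] / [6] / [8];  common shape = (3, 2, 1, 1, 1, 1)

Row-insert the values π_1, π_2, … into P one at a time, bumping the leftmost entry strictly greater than the inserted value down to the next row. The recording tableau Q records, in position (i, j), the step at which that cell was added to P.
  Insert 9 (step 1): P = [9];  Q = [1]
  Insert 8 (step 2): P = [8] / [9];  Q = [1] / [2]
  Insert 6 (step 3): P = [6] / [8] / [9];  Q = [1] / [2] / [3]
  Insert 4 (step 4): P = [4] / [6] / [8] / [9];  Q = [1] / [2] / [3] / [4]
  Insert 7 (step 5): P = [4, 7] / [6] / [8] / [9];  Q = [1, 5] / [2] / [3] / [4]
  Insert 2 (step 6): P = [2, 7] / [4] / [6] / [8] / [9];  Q = [1, 5] / [2] / [3] / [4] / [6]
  Insert 3 (step 7): P = [2, 3] / [4, 7] / [6] / [8] / [9];  Q = [1, 5] / [2, 7] / [3] / [4] / [6]
  Insert 1 (step 8): P = [1, 3] / [2, 7] / [4] / [6] / [8] / [9];  Q = [1, 5] / [2, 7] / [3] / [4] / [6] / [8]
  Insert 5 (step 9): P = [1, 3, 5] / [2, 7] / [4] / [6] / [8] / [9];  Q = [1, 5, 9] / [2, 7] / [3] / [4] / [6] / [8]
Final shape: (3, 2, 1, 1, 1, 1).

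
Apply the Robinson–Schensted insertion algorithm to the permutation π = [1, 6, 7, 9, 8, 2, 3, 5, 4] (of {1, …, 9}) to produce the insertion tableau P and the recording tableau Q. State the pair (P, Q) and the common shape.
P = [1, 2, 3, 4] / [5, 7, 8] / [6] / [9];  Q = [1, 2, 3, 4] / [5, 7, 8] / [6] / [9];  common shape = (4, 3, 1, 1)

Row-insert the values π_1, π_2, … into P one at a time, bumping the leftmost entry strictly greater than the inserted value down to the next row. The recording tableau Q records, in position (i, j), the step at which that cell was added to P.
  Insert 1 (step 1): P = [1];  Q = [1]
  Insert 6 (step 2): P = [1, 6];  Q = [1, 2]
  Insert 7 (step 3): P = [1, 6, 7];  Q = [1, 2, 3]
  Insert 9 (step 4): P = [1, 6, 7, 9];  Q = [1, 2, 3, 4]
  Insert 8 (step 5): P = [1, 6, 7, 8] / [9];  Q = [1, 2, 3, 4] / [5]
  Insert 2 (step 6): P = [1, 2, 7, 8] / [6] / [9];  Q = [1, 2, 3, 4] / [5] / [6]
  Insert 3 (step 7): P = [1, 2, 3, 8] / [6, 7] / [9];  Q = [1, 2, 3, 4] / [5, 7] / [6]
  Insert 5 (step 8): P = [1, 2, 3, 5] / [6, 7, 8] / [9];  Q = [1, 2, 3, 4] / [5, 7, 8] / [6]
  Insert 4 (step 9): P = [1, 2, 3, 4] / [5, 7, 8] / [6] / [9];  Q = [1, 2, 3, 4] / [5, 7, 8] / [6] / [9]
Final shape: (4, 3, 1, 1).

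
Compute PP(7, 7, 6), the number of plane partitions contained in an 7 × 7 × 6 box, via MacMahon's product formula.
PP(7, 7, 6) = 872299918503728

Evaluate the triple product over i = 1..7, j = 1..7, k = 1..6. The factors are (2/1) · (3/2) · (4/3) · (5/4) · (6/5) · (7/6) · (3/2) · (4/3) · … (294 factors total). The numerators and denominators telescope so the product is an integer; carrying out the multiplication exactly gives PP(7, 7, 6) = 872299918503728.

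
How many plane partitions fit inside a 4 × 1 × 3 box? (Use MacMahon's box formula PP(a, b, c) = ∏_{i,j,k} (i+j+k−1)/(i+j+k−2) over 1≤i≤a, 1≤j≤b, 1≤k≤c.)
PP(4, 1, 3) = 35

Evaluate the triple product over i = 1..4, j = 1..1, k = 1..3. The factors are (2/1) · (3/2) · (4/3) · (3/2) · (4/3) · (5/4) · (4/3) · (5/4) · … (12 factors total). The numerators and denominators telescope so the product is an integer; carrying out the multiplication exactly gives PP(4, 1, 3) = 35.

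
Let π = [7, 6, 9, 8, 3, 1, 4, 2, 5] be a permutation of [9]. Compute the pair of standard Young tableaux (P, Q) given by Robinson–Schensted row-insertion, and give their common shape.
P = [1, 2, 5] / [3, 4] / [6, 8] / [7, 9];  Q = [1, 3, 9] / [2, 4] / [5, 7] / [6, 8];  common shape = (3, 2, 2, 2)

Row-insert the values π_1, π_2, … into P one at a time, bumping the leftmost entry strictly greater than the inserted value down to the next row. The recording tableau Q records, in position (i, j), the step at which that cell was added to P.
  Insert 7 (step 1): P = [7];  Q = [1]
  Insert 6 (step 2): P = [6] / [7];  Q = [1] / [2]
  Insert 9 (step 3): P = [6, 9] / [7];  Q = [1, 3] / [2]
  Insert 8 (step 4): P = [6, 8] / [7, 9];  Q = [1, 3] / [2, 4]
  Insert 3 (step 5): P = [3, 8] / [6, 9] / [7];  Q = [1, 3] / [2, 4] / [5]
  Insert 1 (step 6): P = [1, 8] / [3, 9] / [6] / [7];  Q = [1, 3] / [2, 4] / [5] / [6]
  Insert 4 (step 7): P = [1, 4] / [3, 8] / [6, 9] / [7];  Q = [1, 3] / [2, 4] / [5, 7] / [6]
  Insert 2 (step 8): P = [1, 2] / [3, 4] / [6, 8] / [7, 9];  Q = [1, 3] / [2, 4] / [5, 7] / [6, 8]
  Insert 5 (step 9): P = [1, 2, 5] / [3, 4] / [6, 8] / [7, 9];  Q = [1, 3, 9] / [2, 4] / [5, 7] / [6, 8]
Final shape: (3, 2, 2, 2).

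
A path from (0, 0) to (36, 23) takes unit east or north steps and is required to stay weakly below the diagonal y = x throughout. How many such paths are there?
Number of paths = 5456577564869340

By the reflection principle (André's argument), the number of monotone paths to (36, 23) with n ≤ m that never go above y = x is C(59, 36) − C(59, 37) = 14420954992868970 − 8964377427999630 = 5456577564869340.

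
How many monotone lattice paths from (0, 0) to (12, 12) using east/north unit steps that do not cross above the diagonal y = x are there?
C_12 = 208012

These NE paths below the diagonal are counted by the Catalan number C_n = (1/(n + 1)) · C(2n, n). For n = 12: C_12 = (1/13) · C(24, 12) = 2704156/13 = 208012.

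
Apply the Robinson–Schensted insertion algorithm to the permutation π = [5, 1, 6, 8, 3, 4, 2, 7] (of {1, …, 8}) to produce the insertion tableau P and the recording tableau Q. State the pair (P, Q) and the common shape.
P = [1, 2, 4, 7] / [3, 6, 8] / [5];  Q = [1, 3, 4, 8] / [2, 5, 6] / [7];  common shape = (4, 3, 1)

Row-insert the values π_1, π_2, … into P one at a time, bumping the leftmost entry strictly greater than the inserted value down to the next row. The recording tableau Q records, in position (i, j), the step at which that cell was added to P.
  Insert 5 (step 1): P = [5];  Q = [1]
  Insert 1 (step 2): P = [1] / [5];  Q = [1] / [2]
  Insert 6 (step 3): P = [1, 6] / [5];  Q = [1, 3] / [2]
  Insert 8 (step 4): P = [1, 6, 8] / [5];  Q = [1, 3, 4] / [2]
  Insert 3 (step 5): P = [1, 3, 8] / [5, 6];  Q = [1, 3, 4] / [2, 5]
  Insert 4 (step 6): P = [1, 3, 4] / [5, 6, 8];  Q = [1, 3, 4] / [2, 5, 6]
  Insert 2 (step 7): P = [1, 2, 4] / [3, 6, 8] / [5];  Q = [1, 3, 4] / [2, 5, 6] / [7]
  Insert 7 (step 8): P = [1, 2, 4, 7] / [3, 6, 8] / [5];  Q = [1, 3, 4, 8] / [2, 5, 6] / [7]
Final shape: (4, 3, 1).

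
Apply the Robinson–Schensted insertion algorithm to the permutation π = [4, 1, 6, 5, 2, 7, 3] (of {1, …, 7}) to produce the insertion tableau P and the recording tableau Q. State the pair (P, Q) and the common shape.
P = [1, 2, 3] / [4, 5, 7] / [6];  Q = [1, 3, 6] / [2, 4, 7] / [5];  common shape = (3, 3, 1)

Row-insert the values π_1, π_2, … into P one at a time, bumping the leftmost entry strictly greater than the inserted value down to the next row. The recording tableau Q records, in position (i, j), the step at which that cell was added to P.
  Insert 4 (step 1): P = [4];  Q = [1]
  Insert 1 (step 2): P = [1] / [4];  Q = [1] / [2]
  Insert 6 (step 3): P = [1, 6] / [4];  Q = [1, 3] / [2]
  Insert 5 (step 4): P = [1, 5] / [4, 6];  Q = [1, 3] / [2, 4]
  Insert 2 (step 5): P = [1, 2] / [4, 5] / [6];  Q = [1, 3] / [2, 4] / [5]
  Insert 7 (step 6): P = [1, 2, 7] / [4, 5] / [6];  Q = [1, 3, 6] / [2, 4] / [5]
  Insert 3 (step 7): P = [1, 2, 3] / [4, 5, 7] / [6];  Q = [1, 3, 6] / [2, 4, 7] / [5]
Final shape: (3, 3, 1).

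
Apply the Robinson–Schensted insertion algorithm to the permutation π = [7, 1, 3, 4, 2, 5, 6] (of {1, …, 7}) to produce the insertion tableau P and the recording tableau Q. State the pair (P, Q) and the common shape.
P = [1, 2, 4, 5, 6] / [3] / [7];  Q = [1, 3, 4, 6, 7] / [2] / [5];  common shape = (5, 1, 1)

Row-insert the values π_1, π_2, … into P one at a time, bumping the leftmost entry strictly greater than the inserted value down to the next row. The recording tableau Q records, in position (i, j), the step at which that cell was added to P.
  Insert 7 (step 1): P = [7];  Q = [1]
  Insert 1 (step 2): P = [1] / [7];  Q = [1] / [2]
  Insert 3 (step 3): P = [1, 3] / [7];  Q = [1, 3] / [2]
  Insert 4 (step 4): P = [1, 3, 4] / [7];  Q = [1, 3, 4] / [2]
  Insert 2 (step 5): P = [1, 2, 4] / [3] / [7];  Q = [1, 3, 4] / [2] / [5]
  Insert 5 (step 6): P = [1, 2, 4, 5] / [3] / [7];  Q = [1, 3, 4, 6] / [2] / [5]
  Insert 6 (step 7): P = [1, 2, 4, 5, 6] / [3] / [7];  Q = [1, 3, 4, 6, 7] / [2] / [5]
Final shape: (5, 1, 1).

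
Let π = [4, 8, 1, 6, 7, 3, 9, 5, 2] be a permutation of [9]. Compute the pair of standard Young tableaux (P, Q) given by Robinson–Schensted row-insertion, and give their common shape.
P = [1, 2, 5, 9] / [3, 6, 7] / [4] / [8];  Q = [1, 2, 5, 7] / [3, 4, 8] / [6] / [9];  common shape = (4, 3, 1, 1)

Row-insert the values π_1, π_2, … into P one at a time, bumping the leftmost entry strictly greater than the inserted value down to the next row. The recording tableau Q records, in position (i, j), the step at which that cell was added to P.
  Insert 4 (step 1): P = [4];  Q = [1]
  Insert 8 (step 2): P = [4, 8];  Q = [1, 2]
  Insert 1 (step 3): P = [1, 8] / [4];  Q = [1, 2] / [3]
  Insert 6 (step 4): P = [1, 6] / [4, 8];  Q = [1, 2] / [3, 4]
  Insert 7 (step 5): P = [1, 6, 7] / [4, 8];  Q = [1, 2, 5] / [3, 4]
  Insert 3 (step 6): P = [1, 3, 7] / [4, 6] / [8];  Q = [1, 2, 5] / [3, 4] / [6]
  Insert 9 (step 7): P = [1, 3, 7, 9] / [4, 6] / [8];  Q = [1, 2, 5, 7] / [3, 4] / [6]
  Insert 5 (step 8): P = [1, 3, 5, 9] / [4, 6, 7] / [8];  Q = [1, 2, 5, 7] / [3, 4, 8] / [6]
  Insert 2 (step 9): P = [1, 2, 5, 9] / [3, 6, 7] / [4] / [8];  Q = [1, 2, 5, 7] / [3, 4, 8] / [6] / [9]
Final shape: (4, 3, 1, 1).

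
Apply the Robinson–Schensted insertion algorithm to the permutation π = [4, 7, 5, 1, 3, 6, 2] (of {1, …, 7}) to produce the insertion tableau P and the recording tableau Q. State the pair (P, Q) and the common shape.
P = [1, 2, 6] / [3, 5] / [4] / [7];  Q = [1, 2, 6] / [3, 5] / [4] / [7];  common shape = (3, 2, 1, 1)

Row-insert the values π_1, π_2, … into P one at a time, bumping the leftmost entry strictly greater than the inserted value down to the next row. The recording tableau Q records, in position (i, j), the step at which that cell was added to P.
  Insert 4 (step 1): P = [4];  Q = [1]
  Insert 7 (step 2): P = [4, 7];  Q = [1, 2]
  Insert 5 (step 3): P = [4, 5] / [7];  Q = [1, 2] / [3]
  Insert 1 (step 4): P = [1, 5] / [4] / [7];  Q = [1, 2] / [3] / [4]
  Insert 3 (step 5): P = [1, 3] / [4, 5] / [7];  Q = [1, 2] / [3, 5] / [4]
  Insert 6 (step 6): P = [1, 3, 6] / [4, 5] / [7];  Q = [1, 2, 6] / [3, 5] / [4]
  Insert 2 (step 7): P = [1, 2, 6] / [3, 5] / [4] / [7];  Q = [1, 2, 6] / [3, 5] / [4] / [7]
Final shape: (3, 2, 1, 1).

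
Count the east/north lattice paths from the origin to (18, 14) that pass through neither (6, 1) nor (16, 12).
Number of paths = 267317042

Inclusion–exclusion. Total paths: C(32, 18) = 471435600. Through P₁: C(7, 6)·C(25, 12) = 36402100. Through P₂: C(28, 16)·C(4, 2) = 182530530. Since P₁ is strictly southwest of P₂, a monotone path through both must visit P₁ then P₂; paths through both = C(7, 6)·C(21, 10)·C(4, 2) = 14814072. Avoid both = 471435600 − 36402100 − 182530530 + 14814072 = 267317042.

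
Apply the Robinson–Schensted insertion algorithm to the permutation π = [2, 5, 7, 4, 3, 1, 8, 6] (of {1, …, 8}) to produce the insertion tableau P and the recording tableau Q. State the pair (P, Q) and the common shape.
P = [1, 3, 6, 8] / [2, 7] / [4] / [5];  Q = [1, 2, 3, 7] / [4, 8] / [5] / [6];  common shape = (4, 2, 1, 1)

Row-insert the values π_1, π_2, … into P one at a time, bumping the leftmost entry strictly greater than the inserted value down to the next row. The recording tableau Q records, in position (i, j), the step at which that cell was added to P.
  Insert 2 (step 1): P = [2];  Q = [1]
  Insert 5 (step 2): P = [2, 5];  Q = [1, 2]
  Insert 7 (step 3): P = [2, 5, 7];  Q = [1, 2, 3]
  Insert 4 (step 4): P = [2, 4, 7] / [5];  Q = [1, 2, 3] / [4]
  Insert 3 (step 5): P = [2, 3, 7] / [4] / [5];  Q = [1, 2, 3] / [4] / [5]
  Insert 1 (step 6): P = [1, 3, 7] / [2] / [4] / [5];  Q = [1, 2, 3] / [4] / [5] / [6]
  Insert 8 (step 7): P = [1, 3, 7, 8] / [2] / [4] / [5];  Q = [1, 2, 3, 7] / [4] / [5] / [6]
  Insert 6 (step 8): P = [1, 3, 6, 8] / [2, 7] / [4] / [5];  Q = [1, 2, 3, 7] / [4, 8] / [5] / [6]
Final shape: (4, 2, 1, 1).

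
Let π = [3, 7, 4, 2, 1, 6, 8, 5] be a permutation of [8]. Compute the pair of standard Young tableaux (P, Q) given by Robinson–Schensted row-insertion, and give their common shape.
P = [1, 4, 5, 8] / [2, 6] / [3] / [7];  Q = [1, 2, 6, 7] / [3, 8] / [4] / [5];  common shape = (4, 2, 1, 1)

Row-insert the values π_1, π_2, … into P one at a time, bumping the leftmost entry strictly greater than the inserted value down to the next row. The recording tableau Q records, in position (i, j), the step at which that cell was added to P.
  Insert 3 (step 1): P = [3];  Q = [1]
  Insert 7 (step 2): P = [3, 7];  Q = [1, 2]
  Insert 4 (step 3): P = [3, 4] / [7];  Q = [1, 2] / [3]
  Insert 2 (step 4): P = [2, 4] / [3] / [7];  Q = [1, 2] / [3] / [4]
  Insert 1 (step 5): P = [1, 4] / [2] / [3] / [7];  Q = [1, 2] / [3] / [4] / [5]
  Insert 6 (step 6): P = [1, 4, 6] / [2] / [3] / [7];  Q = [1, 2, 6] / [3] / [4] / [5]
  Insert 8 (step 7): P = [1, 4, 6, 8] / [2] / [3] / [7];  Q = [1, 2, 6, 7] / [3] / [4] / [5]
  Insert 5 (step 8): P = [1, 4, 5, 8] / [2, 6] / [3] / [7];  Q = [1, 2, 6, 7] / [3, 8] / [4] / [5]
Final shape: (4, 2, 1, 1).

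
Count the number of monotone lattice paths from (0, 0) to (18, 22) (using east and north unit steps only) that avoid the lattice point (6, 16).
Number of paths = 111995146068

Total paths from (0, 0) to (18, 22): C(40, 18) = 113380261800. Paths through (6, 16): (paths (0, 0) → (6, 16)) × (paths (6, 16) → (18, 22)) = C(22, 6) · C(18, 12) = 74613 · 18564 = 1385115732. Avoidance count = 113380261800 − 1385115732 = 111995146068.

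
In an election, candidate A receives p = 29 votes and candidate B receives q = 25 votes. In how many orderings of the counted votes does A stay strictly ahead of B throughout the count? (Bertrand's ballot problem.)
Strict-lead orderings = 124680849918352

Total orderings of the 54 votes with 29 for A: C(54, 29) = 1683191473897752. By the Bertrand ballot formula (Cycle Lemma / reflection principle), the number of orderings in which A is strictly ahead of B throughout is (p − q)/(p + q) · C(p + q, p) = (29 − 25)/(29 + 25) · 1683191473897752 = 124680849918352.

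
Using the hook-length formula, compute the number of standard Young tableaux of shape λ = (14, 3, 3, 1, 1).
# SYT of shape (14, 3, 3, 1, 1) = 10346336

Hook-length formula: f^λ = n! / Π hook(c), product over all cells c of the Young diagram. For λ = (14, 3, 3, 1, 1), n = 22 boxes. Hook lengths by row (left-to-right, top-to-bottom): [18, 15, 14, 11, 10, 9, 8, 7, 6, 5, 4, 3, 2, 1]; [6, 3, 2]; [5, 2, 1]; [2]; [1]. Product of hooks = 108637562880000. So f^λ = 22! / 108637562880000 = 1124000727777607680000 / 108637562880000 = 10346336.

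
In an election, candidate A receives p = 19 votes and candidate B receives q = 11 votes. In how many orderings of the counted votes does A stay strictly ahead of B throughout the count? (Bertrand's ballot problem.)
Strict-lead orderings = 14567280

Total orderings of the 30 votes with 19 for A: C(30, 19) = 54627300. By the Bertrand ballot formula (Cycle Lemma / reflection principle), the number of orderings in which A is strictly ahead of B throughout is (p − q)/(p + q) · C(p + q, p) = (19 − 11)/(19 + 11) · 54627300 = 14567280.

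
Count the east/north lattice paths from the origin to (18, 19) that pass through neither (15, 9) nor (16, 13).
Number of paths = 15581546696

Inclusion–exclusion. Total paths: C(37, 18) = 17672631900. Through P₁: C(24, 15)·C(13, 3) = 373946144. Through P₂: C(29, 16)·C(8, 2) = 1900189620. Since P₁ is strictly southwest of P₂, a monotone path through both must visit P₁ then P₂; paths through both = C(24, 15)·C(5, 1)·C(8, 2) = 183050560. Avoid both = 17672631900 − 373946144 − 1900189620 + 183050560 = 15581546696.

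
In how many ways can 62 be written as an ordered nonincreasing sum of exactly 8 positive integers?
p(62, 8 parts) = 46031

Partitions of n into exactly k parts are in bijection with partitions of n − k into at most k parts (subtract 1 from each part). So p(62, exactly 8) = p(54, parts ≤ 8). Computing via the recurrence p(m, j) = p(m, j−1) + p(m−j, j) gives 46031.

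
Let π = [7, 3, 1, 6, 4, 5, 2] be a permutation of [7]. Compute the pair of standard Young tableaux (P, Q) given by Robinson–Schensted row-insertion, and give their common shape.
P = [1, 2, 5] / [3, 4] / [6] / [7];  Q = [1, 4, 6] / [2, 5] / [3] / [7];  common shape = (3, 2, 1, 1)

Row-insert the values π_1, π_2, … into P one at a time, bumping the leftmost entry strictly greater than the inserted value down to the next row. The recording tableau Q records, in position (i, j), the step at which that cell was added to P.
  Insert 7 (step 1): P = [7];  Q = [1]
  Insert 3 (step 2): P = [3] / [7];  Q = [1] / [2]
  Insert 1 (step 3): P = [1] / [3] / [7];  Q = [1] / [2] / [3]
  Insert 6 (step 4): P = [1, 6] / [3] / [7];  Q = [1, 4] / [2] / [3]
  Insert 4 (step 5): P = [1, 4] / [3, 6] / [7];  Q = [1, 4] / [2, 5] / [3]
  Insert 5 (step 6): P = [1, 4, 5] / [3, 6] / [7];  Q = [1, 4, 6] / [2, 5] / [3]
  Insert 2 (step 7): P = [1, 2, 5] / [3, 4] / [6] / [7];  Q = [1, 4, 6] / [2, 5] / [3] / [7]
Final shape: (3, 2, 1, 1).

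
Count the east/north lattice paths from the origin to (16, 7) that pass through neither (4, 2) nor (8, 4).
Number of paths = 107787

Inclusion–exclusion. Total paths: C(23, 16) = 245157. Through P₁: C(6, 4)·C(17, 12) = 92820. Through P₂: C(12, 8)·C(11, 8) = 81675. Since P₁ is strictly southwest of P₂, a monotone path through both must visit P₁ then P₂; paths through both = C(6, 4)·C(6, 4)·C(11, 8) = 37125. Avoid both = 245157 − 92820 − 81675 + 37125 = 107787.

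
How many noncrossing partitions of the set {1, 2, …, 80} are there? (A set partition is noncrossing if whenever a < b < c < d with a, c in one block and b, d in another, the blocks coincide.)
C_80 = 1136359577947336271931632877004667456667613940

These noncrossing partitions are counted by the Catalan number C_n = (1/(n + 1)) · C(2n, n). For n = 80: C_80 = (1/81) · C(160, 80) = 92045125813734238026462263037378063990076729140/81 = 1136359577947336271931632877004667456667613940.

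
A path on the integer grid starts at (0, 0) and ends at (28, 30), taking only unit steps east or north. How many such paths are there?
Number of paths = 29065024282889672

A monotone lattice path from (0, 0) to (28, 30) consists of 28 east steps and 30 north steps in some order, so it is determined by which 28 of the 58 steps are east. The count is C(58, 28) = 29065024282889672.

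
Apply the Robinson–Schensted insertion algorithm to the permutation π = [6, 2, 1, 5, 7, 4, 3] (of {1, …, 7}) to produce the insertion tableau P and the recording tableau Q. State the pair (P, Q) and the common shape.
P = [1, 3, 7] / [2, 4] / [5] / [6];  Q = [1, 4, 5] / [2, 6] / [3] / [7];  common shape = (3, 2, 1, 1)

Row-insert the values π_1, π_2, … into P one at a time, bumping the leftmost entry strictly greater than the inserted value down to the next row. The recording tableau Q records, in position (i, j), the step at which that cell was added to P.
  Insert 6 (step 1): P = [6];  Q = [1]
  Insert 2 (step 2): P = [2] / [6];  Q = [1] / [2]
  Insert 1 (step 3): P = [1] / [2] / [6];  Q = [1] / [2] / [3]
  Insert 5 (step 4): P = [1, 5] / [2] / [6];  Q = [1, 4] / [2] / [3]
  Insert 7 (step 5): P = [1, 5, 7] / [2] / [6];  Q = [1, 4, 5] / [2] / [3]
  Insert 4 (step 6): P = [1, 4, 7] / [2, 5] / [6];  Q = [1, 4, 5] / [2, 6] / [3]
  Insert 3 (step 7): P = [1, 3, 7] / [2, 4] / [5] / [6];  Q = [1, 4, 5] / [2, 6] / [3] / [7]
Final shape: (3, 2, 1, 1).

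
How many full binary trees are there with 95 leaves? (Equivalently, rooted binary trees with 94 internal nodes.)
C_94 = 239993345518077005168915776623476723006280827488229600

These full binary trees are counted by the Catalan number C_n = (1/(n + 1)) · C(2n, n). For n = 94: C_94 = (1/95) · C(188, 94) = 22799367824217315491046998779230288685596678611381812000/95 = 239993345518077005168915776623476723006280827488229600.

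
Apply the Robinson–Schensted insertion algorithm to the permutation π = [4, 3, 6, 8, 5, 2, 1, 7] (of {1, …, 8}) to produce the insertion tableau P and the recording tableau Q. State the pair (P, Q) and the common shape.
P = [1, 5, 7] / [2, 6, 8] / [3] / [4];  Q = [1, 3, 4] / [2, 5, 8] / [6] / [7];  common shape = (3, 3, 1, 1)

Row-insert the values π_1, π_2, … into P one at a time, bumping the leftmost entry strictly greater than the inserted value down to the next row. The recording tableau Q records, in position (i, j), the step at which that cell was added to P.
  Insert 4 (step 1): P = [4];  Q = [1]
  Insert 3 (step 2): P = [3] / [4];  Q = [1] / [2]
  Insert 6 (step 3): P = [3, 6] / [4];  Q = [1, 3] / [2]
  Insert 8 (step 4): P = [3, 6, 8] / [4];  Q = [1, 3, 4] / [2]
  Insert 5 (step 5): P = [3, 5, 8] / [4, 6];  Q = [1, 3, 4] / [2, 5]
  Insert 2 (step 6): P = [2, 5, 8] / [3, 6] / [4];  Q = [1, 3, 4] / [2, 5] / [6]
  Insert 1 (step 7): P = [1, 5, 8] / [2, 6] / [3] / [4];  Q = [1, 3, 4] / [2, 5] / [6] / [7]
  Insert 7 (step 8): P = [1, 5, 7] / [2, 6, 8] / [3] / [4];  Q = [1, 3, 4] / [2, 5, 8] / [6] / [7]
Final shape: (3, 3, 1, 1).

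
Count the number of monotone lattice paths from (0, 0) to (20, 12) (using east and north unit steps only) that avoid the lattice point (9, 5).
Number of paths = 162081192

Total paths from (0, 0) to (20, 12): C(32, 20) = 225792840. Paths through (9, 5): (paths (0, 0) → (9, 5)) × (paths (9, 5) → (20, 12)) = C(14, 9) · C(18, 11) = 2002 · 31824 = 63711648. Avoidance count = 225792840 − 63711648 = 162081192.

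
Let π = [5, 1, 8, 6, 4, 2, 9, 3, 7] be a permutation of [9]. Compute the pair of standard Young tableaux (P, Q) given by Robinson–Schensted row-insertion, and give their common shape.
P = [1, 2, 3, 7] / [4, 6, 9] / [5] / [8];  Q = [1, 3, 7, 9] / [2, 4, 8] / [5] / [6];  common shape = (4, 3, 1, 1)

Row-insert the values π_1, π_2, … into P one at a time, bumping the leftmost entry strictly greater than the inserted value down to the next row. The recording tableau Q records, in position (i, j), the step at which that cell was added to P.
  Insert 5 (step 1): P = [5];  Q = [1]
  Insert 1 (step 2): P = [1] / [5];  Q = [1] / [2]
  Insert 8 (step 3): P = [1, 8] / [5];  Q = [1, 3] / [2]
  Insert 6 (step 4): P = [1, 6] / [5, 8];  Q = [1, 3] / [2, 4]
  Insert 4 (step 5): P = [1, 4] / [5, 6] / [8];  Q = [1, 3] / [2, 4] / [5]
  Insert 2 (step 6): P = [1, 2] / [4, 6] / [5] / [8];  Q = [1, 3] / [2, 4] / [5] / [6]
  Insert 9 (step 7): P = [1, 2, 9] / [4, 6] / [5] / [8];  Q = [1, 3, 7] / [2, 4] / [5] / [6]
  Insert 3 (step 8): P = [1, 2, 3] / [4, 6, 9] / [5] / [8];  Q = [1, 3, 7] / [2, 4, 8] / [5] / [6]
  Insert 7 (step 9): P = [1, 2, 3, 7] / [4, 6, 9] / [5] / [8];  Q = [1, 3, 7, 9] / [2, 4, 8] / [5] / [6]
Final shape: (4, 3, 1, 1).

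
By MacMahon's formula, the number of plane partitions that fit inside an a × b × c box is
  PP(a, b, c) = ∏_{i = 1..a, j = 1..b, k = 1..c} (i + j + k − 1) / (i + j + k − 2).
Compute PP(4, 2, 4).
PP(4, 2, 4) = 1764

Evaluate the triple product over i = 1..4, j = 1..2, k = 1..4. The factors are (2/1) · (3/2) · (4/3) · (5/4) · (3/2) · (4/3) · (5/4) · (6/5) · … (32 factors total). The numerators and denominators telescope so the product is an integer; carrying out the multiplication exactly gives PP(4, 2, 4) = 1764.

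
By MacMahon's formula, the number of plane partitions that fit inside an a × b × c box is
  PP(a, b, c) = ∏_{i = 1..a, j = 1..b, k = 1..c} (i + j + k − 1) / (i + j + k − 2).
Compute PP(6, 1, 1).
PP(6, 1, 1) = 7

Evaluate the triple product over i = 1..6, j = 1..1, k = 1..1. The factors are (2/1) · (3/2) · (4/3) · (5/4) · (6/5) · (7/6). The numerators and denominators telescope so the product is an integer; carrying out the multiplication exactly gives PP(6, 1, 1) = 7.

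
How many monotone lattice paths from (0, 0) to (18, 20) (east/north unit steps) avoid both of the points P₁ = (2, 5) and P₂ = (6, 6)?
Number of paths = 19357000215

Inclusion–exclusion. Total paths: C(38, 18) = 33578000610. Through P₁: C(7, 2)·C(31, 16) = 6311344095. Through P₂: C(12, 6)·C(26, 12) = 8923714800. Since P₁ is strictly southwest of P₂, a monotone path through both must visit P₁ then P₂; paths through both = C(7, 2)·C(5, 4)·C(26, 12) = 1014058500. Avoid both = 33578000610 − 6311344095 − 8923714800 + 1014058500 = 19357000215.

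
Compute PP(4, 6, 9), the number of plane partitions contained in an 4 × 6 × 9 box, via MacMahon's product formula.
PP(4, 6, 9) = 559299781040

Evaluate the triple product over i = 1..4, j = 1..6, k = 1..9. The factors are (2/1) · (3/2) · (4/3) · (5/4) · (6/5) · (7/6) · (8/7) · (9/8) · … (216 factors total). The numerators and denominators telescope so the product is an integer; carrying out the multiplication exactly gives PP(4, 6, 9) = 559299781040.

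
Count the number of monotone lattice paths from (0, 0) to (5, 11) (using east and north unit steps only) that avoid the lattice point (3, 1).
Number of paths = 4104

Total paths from (0, 0) to (5, 11): C(16, 5) = 4368. Paths through (3, 1): (paths (0, 0) → (3, 1)) × (paths (3, 1) → (5, 11)) = C(4, 3) · C(12, 2) = 4 · 66 = 264. Avoidance count = 4368 − 264 = 4104.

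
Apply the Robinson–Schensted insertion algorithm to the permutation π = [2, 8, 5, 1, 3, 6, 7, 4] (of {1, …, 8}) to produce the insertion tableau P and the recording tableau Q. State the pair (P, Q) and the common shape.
P = [1, 3, 4, 7] / [2, 5, 6] / [8];  Q = [1, 2, 6, 7] / [3, 5, 8] / [4];  common shape = (4, 3, 1)

Row-insert the values π_1, π_2, … into P one at a time, bumping the leftmost entry strictly greater than the inserted value down to the next row. The recording tableau Q records, in position (i, j), the step at which that cell was added to P.
  Insert 2 (step 1): P = [2];  Q = [1]
  Insert 8 (step 2): P = [2, 8];  Q = [1, 2]
  Insert 5 (step 3): P = [2, 5] / [8];  Q = [1, 2] / [3]
  Insert 1 (step 4): P = [1, 5] / [2] / [8];  Q = [1, 2] / [3] / [4]
  Insert 3 (step 5): P = [1, 3] / [2, 5] / [8];  Q = [1, 2] / [3, 5] / [4]
  Insert 6 (step 6): P = [1, 3, 6] / [2, 5] / [8];  Q = [1, 2, 6] / [3, 5] / [4]
  Insert 7 (step 7): P = [1, 3, 6, 7] / [2, 5] / [8];  Q = [1, 2, 6, 7] / [3, 5] / [4]
  Insert 4 (step 8): P = [1, 3, 4, 7] / [2, 5, 6] / [8];  Q = [1, 2, 6, 7] / [3, 5, 8] / [4]
Final shape: (4, 3, 1).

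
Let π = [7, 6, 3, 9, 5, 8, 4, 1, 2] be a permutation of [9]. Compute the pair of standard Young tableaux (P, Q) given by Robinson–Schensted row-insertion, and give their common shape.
P = [1, 2, 8] / [3, 4] / [5, 9] / [6] / [7];  Q = [1, 4, 6] / [2, 5] / [3, 9] / [7] / [8];  common shape = (3, 2, 2, 1, 1)

Row-insert the values π_1, π_2, … into P one at a time, bumping the leftmost entry strictly greater than the inserted value down to the next row. The recording tableau Q records, in position (i, j), the step at which that cell was added to P.
  Insert 7 (step 1): P = [7];  Q = [1]
  Insert 6 (step 2): P = [6] / [7];  Q = [1] / [2]
  Insert 3 (step 3): P = [3] / [6] / [7];  Q = [1] / [2] / [3]
  Insert 9 (step 4): P = [3, 9] / [6] / [7];  Q = [1, 4] / [2] / [3]
  Insert 5 (step 5): P = [3, 5] / [6, 9] / [7];  Q = [1, 4] / [2, 5] / [3]
  Insert 8 (step 6): P = [3, 5, 8] / [6, 9] / [7];  Q = [1, 4, 6] / [2, 5] / [3]
  Insert 4 (step 7): P = [3, 4, 8] / [5, 9] / [6] / [7];  Q = [1, 4, 6] / [2, 5] / [3] / [7]
  Insert 1 (step 8): P = [1, 4, 8] / [3, 9] / [5] / [6] / [7];  Q = [1, 4, 6] / [2, 5] / [3] / [7] / [8]
  Insert 2 (step 9): P = [1, 2, 8] / [3, 4] / [5, 9] / [6] / [7];  Q = [1, 4, 6] / [2, 5] / [3, 9] / [7] / [8]
Final shape: (3, 2, 2, 1, 1).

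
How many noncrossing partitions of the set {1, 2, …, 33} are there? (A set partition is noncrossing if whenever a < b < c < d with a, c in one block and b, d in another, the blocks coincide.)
C_33 = 212336130412243110

These noncrossing partitions are counted by the Catalan number C_n = (1/(n + 1)) · C(2n, n). For n = 33: C_33 = (1/34) · C(66, 33) = 7219428434016265740/34 = 212336130412243110.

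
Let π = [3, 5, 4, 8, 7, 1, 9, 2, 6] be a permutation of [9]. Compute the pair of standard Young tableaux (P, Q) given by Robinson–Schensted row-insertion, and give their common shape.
P = [1, 2, 6, 9] / [3, 4, 7] / [5, 8];  Q = [1, 2, 4, 7] / [3, 5, 9] / [6, 8];  common shape = (4, 3, 2)

Row-insert the values π_1, π_2, … into P one at a time, bumping the leftmost entry strictly greater than the inserted value down to the next row. The recording tableau Q records, in position (i, j), the step at which that cell was added to P.
  Insert 3 (step 1): P = [3];  Q = [1]
  Insert 5 (step 2): P = [3, 5];  Q = [1, 2]
  Insert 4 (step 3): P = [3, 4] / [5];  Q = [1, 2] / [3]
  Insert 8 (step 4): P = [3, 4, 8] / [5];  Q = [1, 2, 4] / [3]
  Insert 7 (step 5): P = [3, 4, 7] / [5, 8];  Q = [1, 2, 4] / [3, 5]
  Insert 1 (step 6): P = [1, 4, 7] / [3, 8] / [5];  Q = [1, 2, 4] / [3, 5] / [6]
  Insert 9 (step 7): P = [1, 4, 7, 9] / [3, 8] / [5];  Q = [1, 2, 4, 7] / [3, 5] / [6]
  Insert 2 (step 8): P = [1, 2, 7, 9] / [3, 4] / [5, 8];  Q = [1, 2, 4, 7] / [3, 5] / [6, 8]
  Insert 6 (step 9): P = [1, 2, 6, 9] / [3, 4, 7] / [5, 8];  Q = [1, 2, 4, 7] / [3, 5, 9] / [6, 8]
Final shape: (4, 3, 2).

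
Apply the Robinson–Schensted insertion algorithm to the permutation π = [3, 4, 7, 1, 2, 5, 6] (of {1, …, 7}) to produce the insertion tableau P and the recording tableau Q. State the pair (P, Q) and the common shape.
P = [1, 2, 5, 6] / [3, 4, 7];  Q = [1, 2, 3, 7] / [4, 5, 6];  common shape = (4, 3)

Row-insert the values π_1, π_2, … into P one at a time, bumping the leftmost entry strictly greater than the inserted value down to the next row. The recording tableau Q records, in position (i, j), the step at which that cell was added to P.
  Insert 3 (step 1): P = [3];  Q = [1]
  Insert 4 (step 2): P = [3, 4];  Q = [1, 2]
  Insert 7 (step 3): P = [3, 4, 7];  Q = [1, 2, 3]
  Insert 1 (step 4): P = [1, 4, 7] / [3];  Q = [1, 2, 3] / [4]
  Insert 2 (step 5): P = [1, 2, 7] / [3, 4];  Q = [1, 2, 3] / [4, 5]
  Insert 5 (step 6): P = [1, 2, 5] / [3, 4, 7];  Q = [1, 2, 3] / [4, 5, 6]
  Insert 6 (step 7): P = [1, 2, 5, 6] / [3, 4, 7];  Q = [1, 2, 3, 7] / [4, 5, 6]
Final shape: (4, 3).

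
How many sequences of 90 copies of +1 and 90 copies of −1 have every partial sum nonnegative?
C_90 = 1000134600800354781929399250536541864362461089950800

These ballot sequences are counted by the Catalan number C_n = (1/(n + 1)) · C(2n, n). For n = 90: C_90 = (1/91) · C(180, 90) = 91012248672832285155575331798825309656983959185522800/91 = 1000134600800354781929399250536541864362461089950800.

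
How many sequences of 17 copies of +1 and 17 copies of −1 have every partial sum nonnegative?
C_17 = 129644790

These ballot sequences are counted by the Catalan number C_n = (1/(n + 1)) · C(2n, n). For n = 17: C_17 = (1/18) · C(34, 17) = 2333606220/18 = 129644790.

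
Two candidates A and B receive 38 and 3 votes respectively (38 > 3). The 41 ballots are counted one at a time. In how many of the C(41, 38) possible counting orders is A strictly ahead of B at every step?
Strict-lead orderings = 9100

Total orderings of the 41 votes with 38 for A: C(41, 38) = 10660. By the Bertrand ballot formula (Cycle Lemma / reflection principle), the number of orderings in which A is strictly ahead of B throughout is (p − q)/(p + q) · C(p + q, p) = (38 − 3)/(38 + 3) · 10660 = 9100.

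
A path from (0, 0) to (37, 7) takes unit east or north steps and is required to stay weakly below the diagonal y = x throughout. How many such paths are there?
Number of paths = 31261516

By the reflection principle (André's argument), the number of monotone paths to (37, 7) with n ≤ m that never go above y = x is C(44, 37) − C(44, 38) = 38320568 − 7059052 = 31261516.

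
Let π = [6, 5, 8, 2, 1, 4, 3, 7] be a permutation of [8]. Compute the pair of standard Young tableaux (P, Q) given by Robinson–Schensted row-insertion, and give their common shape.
P = [1, 3, 7] / [2, 4] / [5, 8] / [6];  Q = [1, 3, 8] / [2, 6] / [4, 7] / [5];  common shape = (3, 2, 2, 1)

Row-insert the values π_1, π_2, … into P one at a time, bumping the leftmost entry strictly greater than the inserted value down to the next row. The recording tableau Q records, in position (i, j), the step at which that cell was added to P.
  Insert 6 (step 1): P = [6];  Q = [1]
  Insert 5 (step 2): P = [5] / [6];  Q = [1] / [2]
  Insert 8 (step 3): P = [5, 8] / [6];  Q = [1, 3] / [2]
  Insert 2 (step 4): P = [2, 8] / [5] / [6];  Q = [1, 3] / [2] / [4]
  Insert 1 (step 5): P = [1, 8] / [2] / [5] / [6];  Q = [1, 3] / [2] / [4] / [5]
  Insert 4 (step 6): P = [1, 4] / [2, 8] / [5] / [6];  Q = [1, 3] / [2, 6] / [4] / [5]
  Insert 3 (step 7): P = [1, 3] / [2, 4] / [5, 8] / [6];  Q = [1, 3] / [2, 6] / [4, 7] / [5]
  Insert 7 (step 8): P = [1, 3, 7] / [2, 4] / [5, 8] / [6];  Q = [1, 3, 8] / [2, 6] / [4, 7] / [5]
Final shape: (3, 2, 2, 1).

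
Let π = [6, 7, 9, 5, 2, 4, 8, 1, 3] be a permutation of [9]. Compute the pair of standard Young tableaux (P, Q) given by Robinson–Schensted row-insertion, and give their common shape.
P = [1, 3, 8] / [2, 4, 9] / [5, 7] / [6];  Q = [1, 2, 3] / [4, 6, 7] / [5, 9] / [8];  common shape = (3, 3, 2, 1)

Row-insert the values π_1, π_2, … into P one at a time, bumping the leftmost entry strictly greater than the inserted value down to the next row. The recording tableau Q records, in position (i, j), the step at which that cell was added to P.
  Insert 6 (step 1): P = [6];  Q = [1]
  Insert 7 (step 2): P = [6, 7];  Q = [1, 2]
  Insert 9 (step 3): P = [6, 7, 9];  Q = [1, 2, 3]
  Insert 5 (step 4): P = [5, 7, 9] / [6];  Q = [1, 2, 3] / [4]
  Insert 2 (step 5): P = [2, 7, 9] / [5] / [6];  Q = [1, 2, 3] / [4] / [5]
  Insert 4 (step 6): P = [2, 4, 9] / [5, 7] / [6];  Q = [1, 2, 3] / [4, 6] / [5]
  Insert 8 (step 7): P = [2, 4, 8] / [5, 7, 9] / [6];  Q = [1, 2, 3] / [4, 6, 7] / [5]
  Insert 1 (step 8): P = [1, 4, 8] / [2, 7, 9] / [5] / [6];  Q = [1, 2, 3] / [4, 6, 7] / [5] / [8]
  Insert 3 (step 9): P = [1, 3, 8] / [2, 4, 9] / [5, 7] / [6];  Q = [1, 2, 3] / [4, 6, 7] / [5, 9] / [8]
Final shape: (3, 3, 2, 1).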